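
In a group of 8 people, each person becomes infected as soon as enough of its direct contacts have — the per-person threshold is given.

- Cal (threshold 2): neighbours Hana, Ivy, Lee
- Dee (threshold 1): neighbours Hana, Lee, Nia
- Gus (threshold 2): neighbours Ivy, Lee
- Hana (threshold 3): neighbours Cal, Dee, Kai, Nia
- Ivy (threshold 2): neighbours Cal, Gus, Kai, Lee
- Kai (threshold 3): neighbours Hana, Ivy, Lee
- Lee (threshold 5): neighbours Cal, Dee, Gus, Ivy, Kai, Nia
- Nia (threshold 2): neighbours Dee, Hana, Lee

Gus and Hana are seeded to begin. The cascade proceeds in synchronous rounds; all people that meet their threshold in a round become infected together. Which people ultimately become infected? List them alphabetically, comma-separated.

Dee, Gus, Hana, Nia

Round 1 — Gus, Hana become infected (initial).
Round 2 — checking thresholds:
  Cal: 1 of 3 neighbours < 2, below threshold.
  Dee: 1 of 3 neighbours ≥ 1, becomes infected.
  Ivy: 1 of 4 neighbours < 2, below threshold.
  Kai: 1 of 3 neighbours < 3, below threshold.
  Lee: 1 of 6 neighbours < 5, below threshold.
  Nia: 1 of 3 neighbours < 2, below threshold.
Round 3 — checking thresholds:
  Cal: 1 of 3 neighbours < 2, below threshold.
  Ivy: 1 of 4 neighbours < 2, below threshold.
  Kai: 1 of 3 neighbours < 3, below threshold.
  Lee: 2 of 6 neighbours < 5, below threshold.
  Nia: 2 of 3 neighbours ≥ 2, becomes infected.
Round 4 — no new infections; cascade stops.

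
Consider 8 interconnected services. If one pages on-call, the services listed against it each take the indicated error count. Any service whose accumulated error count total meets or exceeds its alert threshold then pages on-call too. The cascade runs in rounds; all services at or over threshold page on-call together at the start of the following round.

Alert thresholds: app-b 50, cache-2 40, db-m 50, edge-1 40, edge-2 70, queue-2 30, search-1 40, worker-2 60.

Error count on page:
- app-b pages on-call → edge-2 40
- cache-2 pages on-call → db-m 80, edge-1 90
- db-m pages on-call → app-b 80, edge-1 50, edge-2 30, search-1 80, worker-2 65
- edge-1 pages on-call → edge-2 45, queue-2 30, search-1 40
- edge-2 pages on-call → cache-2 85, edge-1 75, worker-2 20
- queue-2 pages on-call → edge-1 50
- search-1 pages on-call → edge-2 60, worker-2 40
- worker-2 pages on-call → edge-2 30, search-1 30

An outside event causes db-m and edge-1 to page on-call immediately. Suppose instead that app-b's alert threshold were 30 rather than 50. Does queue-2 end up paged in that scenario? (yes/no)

yes

With app-b's alert threshold at 30:
Round 1 — db-m, edge-1 page on-call (initial).
  app-b: +80 → 80 ≥ 30
  edge-2: +30+45 → 75 ≥ 70
  queue-2: +30 → 30 ≥ 30
  search-1: +80+40 → 120 ≥ 40
  worker-2: +65 → 65 ≥ 60
Round 2 — app-b, edge-2, queue-2, search-1, worker-2 page on-call.
  cache-2: +85 → 85 ≥ 40
Round 3 — cache-2 pages on-call.
No further pages.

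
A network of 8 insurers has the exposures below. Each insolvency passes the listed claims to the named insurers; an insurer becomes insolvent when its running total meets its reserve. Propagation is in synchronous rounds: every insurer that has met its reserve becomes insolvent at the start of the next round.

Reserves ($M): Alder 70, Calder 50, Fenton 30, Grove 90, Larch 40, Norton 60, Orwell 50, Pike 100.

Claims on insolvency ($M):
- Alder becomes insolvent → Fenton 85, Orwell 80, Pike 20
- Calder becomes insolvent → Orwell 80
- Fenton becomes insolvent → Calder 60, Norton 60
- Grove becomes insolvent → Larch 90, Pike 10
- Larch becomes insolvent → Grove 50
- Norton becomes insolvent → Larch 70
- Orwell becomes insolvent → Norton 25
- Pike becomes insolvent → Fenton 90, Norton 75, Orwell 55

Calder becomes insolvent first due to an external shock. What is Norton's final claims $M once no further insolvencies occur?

25

Round 1 — Calder becomes insolvent (initial).
  Orwell: +80 → 80 ≥ 50
Round 2 — Orwell becomes insolvent.
  Norton: +25 → 25 < 60
No further insolvencies.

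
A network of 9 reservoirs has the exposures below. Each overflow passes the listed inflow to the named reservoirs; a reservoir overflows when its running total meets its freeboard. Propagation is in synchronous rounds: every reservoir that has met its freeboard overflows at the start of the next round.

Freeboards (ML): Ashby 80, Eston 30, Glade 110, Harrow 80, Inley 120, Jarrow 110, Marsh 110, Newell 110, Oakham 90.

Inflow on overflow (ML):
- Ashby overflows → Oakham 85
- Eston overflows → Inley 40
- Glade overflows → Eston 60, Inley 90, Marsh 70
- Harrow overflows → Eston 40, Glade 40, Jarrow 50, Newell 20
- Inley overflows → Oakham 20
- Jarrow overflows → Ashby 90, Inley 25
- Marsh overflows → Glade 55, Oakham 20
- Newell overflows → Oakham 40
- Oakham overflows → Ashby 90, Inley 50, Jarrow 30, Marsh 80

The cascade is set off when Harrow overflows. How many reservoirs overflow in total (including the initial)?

2

Round 1 — Harrow overflows (initial).
  Eston: +40 → 40 ≥ 30
  Glade: +40 → 40 < 110
  Jarrow: +50 → 50 < 110
  Newell: +20 → 20 < 110
Round 2 — Eston overflows.
  Inley: +40 → 40 < 120
No further overflows.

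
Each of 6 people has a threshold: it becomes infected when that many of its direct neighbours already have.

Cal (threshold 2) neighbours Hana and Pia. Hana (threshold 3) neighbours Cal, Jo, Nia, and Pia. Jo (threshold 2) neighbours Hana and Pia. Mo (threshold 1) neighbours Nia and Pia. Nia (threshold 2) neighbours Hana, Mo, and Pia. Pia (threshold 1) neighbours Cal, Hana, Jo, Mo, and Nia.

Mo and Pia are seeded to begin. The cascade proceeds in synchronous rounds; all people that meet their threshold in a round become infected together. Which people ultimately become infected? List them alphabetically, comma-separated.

Mo, Nia, Pia

Round 1 — Mo, Pia become infected (initial).
Round 2 — checking thresholds:
  Cal: 1 of 2 neighbours < 2, below threshold.
  Hana: 1 of 4 neighbours < 3, below threshold.
  Jo: 1 of 2 neighbours < 2, below threshold.
  Nia: 2 of 3 neighbours ≥ 2, becomes infected.
Round 3 — no new infections; cascade stops.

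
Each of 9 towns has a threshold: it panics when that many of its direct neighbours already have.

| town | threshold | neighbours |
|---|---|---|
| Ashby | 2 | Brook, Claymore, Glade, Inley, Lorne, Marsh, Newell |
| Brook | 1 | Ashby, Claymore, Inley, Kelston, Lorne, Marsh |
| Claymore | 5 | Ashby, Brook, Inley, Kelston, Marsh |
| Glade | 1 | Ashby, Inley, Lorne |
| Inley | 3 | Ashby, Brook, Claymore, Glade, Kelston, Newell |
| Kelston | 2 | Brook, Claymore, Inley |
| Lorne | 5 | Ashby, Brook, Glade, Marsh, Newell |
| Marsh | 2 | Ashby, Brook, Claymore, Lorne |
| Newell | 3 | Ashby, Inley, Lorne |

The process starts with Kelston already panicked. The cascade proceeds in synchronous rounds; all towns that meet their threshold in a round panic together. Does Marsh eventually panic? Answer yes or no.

Round 1 — Kelston panics (initial).
Round 2 — checking thresholds:
  Brook: 1 of 6 neighbours ≥ 1, panics.
  Claymore: 1 of 5 neighbours < 5, holds.
  Inley: 1 of 6 neighbours < 3, holds.
Round 3 — no new panics; cascade stops.

no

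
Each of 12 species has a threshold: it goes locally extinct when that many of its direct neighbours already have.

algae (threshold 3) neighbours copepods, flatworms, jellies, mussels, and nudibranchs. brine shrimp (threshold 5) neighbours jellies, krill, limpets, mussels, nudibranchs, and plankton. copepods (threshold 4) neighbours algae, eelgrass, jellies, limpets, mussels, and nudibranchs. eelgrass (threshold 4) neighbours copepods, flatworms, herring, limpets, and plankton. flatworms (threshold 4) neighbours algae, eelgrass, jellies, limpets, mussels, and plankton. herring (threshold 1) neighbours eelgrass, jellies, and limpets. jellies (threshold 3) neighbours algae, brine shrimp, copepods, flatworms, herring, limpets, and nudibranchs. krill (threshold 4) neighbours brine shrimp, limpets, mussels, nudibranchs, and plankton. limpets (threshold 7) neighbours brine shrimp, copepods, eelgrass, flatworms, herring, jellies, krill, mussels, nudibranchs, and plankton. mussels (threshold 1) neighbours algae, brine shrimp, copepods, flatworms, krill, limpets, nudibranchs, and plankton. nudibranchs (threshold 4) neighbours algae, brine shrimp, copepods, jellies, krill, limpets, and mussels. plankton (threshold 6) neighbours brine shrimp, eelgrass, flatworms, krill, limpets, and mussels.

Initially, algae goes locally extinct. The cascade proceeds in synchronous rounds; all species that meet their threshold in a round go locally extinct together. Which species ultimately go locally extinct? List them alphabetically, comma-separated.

Round 1 — algae goes locally extinct (initial).
Round 2 — checking thresholds:
  copepods: 1 of 6 neighbours < 4, not yet.
  flatworms: 1 of 6 neighbours < 4, not yet.
  jellies: 1 of 7 neighbours < 3, not yet.
  mussels: 1 of 8 neighbours ≥ 1, goes locally extinct.
  nudibranchs: 1 of 7 neighbours < 4, not yet.
Round 3 — no new extinctions; cascade stops.

algae, mussels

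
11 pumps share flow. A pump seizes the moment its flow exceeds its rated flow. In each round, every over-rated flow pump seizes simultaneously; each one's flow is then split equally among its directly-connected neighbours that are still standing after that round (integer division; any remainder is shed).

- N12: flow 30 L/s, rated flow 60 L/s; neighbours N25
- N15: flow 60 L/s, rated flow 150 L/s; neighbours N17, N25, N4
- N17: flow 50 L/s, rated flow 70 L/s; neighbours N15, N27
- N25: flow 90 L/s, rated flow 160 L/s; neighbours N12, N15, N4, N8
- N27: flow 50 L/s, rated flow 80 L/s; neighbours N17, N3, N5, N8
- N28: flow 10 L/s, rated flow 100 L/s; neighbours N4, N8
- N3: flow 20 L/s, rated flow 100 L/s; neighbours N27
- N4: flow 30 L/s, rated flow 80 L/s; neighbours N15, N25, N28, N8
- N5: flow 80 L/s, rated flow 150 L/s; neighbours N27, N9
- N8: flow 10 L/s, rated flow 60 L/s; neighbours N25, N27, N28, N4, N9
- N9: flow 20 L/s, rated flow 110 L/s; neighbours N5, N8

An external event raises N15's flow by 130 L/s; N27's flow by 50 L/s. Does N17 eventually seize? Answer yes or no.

Round 1 — N15 at 190 > 150; N27 at 100 > 80. N15, N27 seize.
  N15 sheds 190 L/s to N17, N25, N4: 63 each (1 lost).
    N17: 50+63 = 113 > 70
    N25: 90+63 = 153 ≤ 160
    N4: 30+63 = 93 > 80
  N27 sheds 100 L/s to N17, N3, N5, N8: 25 each.
    N17: 113+25 = 138 > 70
    N3: 20+25 = 45 ≤ 100
    N5: 80+25 = 105 ≤ 150
    N8: 10+25 = 35 ≤ 60
Round 2 — N17, N4 seize.
  N17 sheds 138 L/s: no online neighbours, lost.
  N4 sheds 93 L/s to N25, N28, N8: 31 each.
    N25: 153+31 = 184 > 160
    N28: 10+31 = 41 ≤ 100
    N8: 35+31 = 66 > 60
Round 3 — N25, N8 seize.
  N25 sheds 184 L/s to N12: 184 each.
    N12: 30+184 = 214 > 60
  N8 sheds 66 L/s to N28, N9: 33 each.
    N28: 41+33 = 74 ≤ 100
    N9: 20+33 = 53 ≤ 110
Round 4 — N12 seizes.
  N12 sheds 214 L/s: no online neighbours, lost.
No further seizures.

yes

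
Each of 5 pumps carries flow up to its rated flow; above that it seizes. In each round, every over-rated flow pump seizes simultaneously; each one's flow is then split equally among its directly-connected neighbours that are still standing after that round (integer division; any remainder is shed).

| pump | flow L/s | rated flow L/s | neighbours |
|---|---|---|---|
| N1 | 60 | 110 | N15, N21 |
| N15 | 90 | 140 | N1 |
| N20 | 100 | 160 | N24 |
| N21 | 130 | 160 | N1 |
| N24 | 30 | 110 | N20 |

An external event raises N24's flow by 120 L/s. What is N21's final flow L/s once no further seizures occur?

Round 1 — N24 at 150 > 110. N24 seizes.
  N24 sheds 150 L/s to N20: 150 each.
    N20: 100+150 = 250 > 160
Round 2 — N20 seizes.
  N20 sheds 250 L/s: no online neighbours, lost.
No further seizures.

130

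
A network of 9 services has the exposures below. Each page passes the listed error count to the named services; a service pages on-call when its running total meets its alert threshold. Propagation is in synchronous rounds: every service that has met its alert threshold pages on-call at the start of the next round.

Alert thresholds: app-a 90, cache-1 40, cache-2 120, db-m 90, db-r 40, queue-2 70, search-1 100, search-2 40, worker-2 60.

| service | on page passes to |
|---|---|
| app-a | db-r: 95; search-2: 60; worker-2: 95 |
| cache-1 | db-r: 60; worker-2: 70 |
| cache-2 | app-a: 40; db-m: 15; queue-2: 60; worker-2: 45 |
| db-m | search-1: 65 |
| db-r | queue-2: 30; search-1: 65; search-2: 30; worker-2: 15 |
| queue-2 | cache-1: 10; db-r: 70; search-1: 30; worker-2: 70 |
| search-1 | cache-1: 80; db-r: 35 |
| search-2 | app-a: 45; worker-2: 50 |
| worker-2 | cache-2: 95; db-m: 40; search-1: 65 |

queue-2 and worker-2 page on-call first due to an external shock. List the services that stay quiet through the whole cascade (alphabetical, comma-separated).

app-a, cache-2, db-m, search-2

Round 1 — queue-2, worker-2 page on-call (initial).
  cache-1: +10 → 10 < 40
  cache-2: +95 → 95 < 120
  db-m: +40 → 40 < 90
  db-r: +70 → 70 ≥ 40
  search-1: +30+65 → 95 < 100
Round 2 — db-r pages on-call.
  search-1: +65 → 160 ≥ 100
  search-2: +30 → 30 < 40
Round 3 — search-1 pages on-call.
  cache-1: +80 → 90 ≥ 40
Round 4 — cache-1 pages on-call.
No further pages.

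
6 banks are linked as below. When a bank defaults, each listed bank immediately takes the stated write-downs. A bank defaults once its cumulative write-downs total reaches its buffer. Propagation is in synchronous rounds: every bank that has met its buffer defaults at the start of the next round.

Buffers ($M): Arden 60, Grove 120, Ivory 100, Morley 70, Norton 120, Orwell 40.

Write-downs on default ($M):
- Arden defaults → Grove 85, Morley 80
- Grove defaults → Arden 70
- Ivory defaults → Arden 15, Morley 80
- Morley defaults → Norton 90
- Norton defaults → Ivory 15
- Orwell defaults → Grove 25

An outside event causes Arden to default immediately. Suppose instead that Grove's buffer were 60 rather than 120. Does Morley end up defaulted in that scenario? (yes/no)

yes

With Grove's buffer at 60:
Round 1 — Arden defaults (initial).
  Grove: +85 → 85 ≥ 60
  Morley: +80 → 80 ≥ 70
Round 2 — Grove, Morley default.
  Norton: +90 → 90 < 120
No further defaults.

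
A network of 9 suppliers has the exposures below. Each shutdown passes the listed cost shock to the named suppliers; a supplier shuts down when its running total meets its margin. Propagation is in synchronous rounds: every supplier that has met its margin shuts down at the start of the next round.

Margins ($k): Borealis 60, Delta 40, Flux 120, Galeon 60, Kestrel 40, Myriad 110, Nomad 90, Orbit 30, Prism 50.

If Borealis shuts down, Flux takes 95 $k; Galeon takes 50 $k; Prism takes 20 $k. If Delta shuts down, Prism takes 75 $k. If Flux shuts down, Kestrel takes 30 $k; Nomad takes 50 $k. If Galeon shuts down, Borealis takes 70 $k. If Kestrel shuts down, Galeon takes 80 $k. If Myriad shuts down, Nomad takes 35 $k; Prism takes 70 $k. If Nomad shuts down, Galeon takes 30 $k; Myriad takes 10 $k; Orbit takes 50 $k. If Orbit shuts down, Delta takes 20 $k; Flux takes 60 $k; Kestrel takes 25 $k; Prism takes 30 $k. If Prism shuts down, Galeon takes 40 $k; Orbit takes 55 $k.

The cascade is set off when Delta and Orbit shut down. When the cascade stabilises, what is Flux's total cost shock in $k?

60

Round 1 — Delta, Orbit shut down (initial).
  Flux: +60 → 60 < 120
  Kestrel: +25 → 25 < 40
  Prism: +75+30 → 105 ≥ 50
Round 2 — Prism shuts down.
  Galeon: +40 → 40 < 60
No further shutdowns.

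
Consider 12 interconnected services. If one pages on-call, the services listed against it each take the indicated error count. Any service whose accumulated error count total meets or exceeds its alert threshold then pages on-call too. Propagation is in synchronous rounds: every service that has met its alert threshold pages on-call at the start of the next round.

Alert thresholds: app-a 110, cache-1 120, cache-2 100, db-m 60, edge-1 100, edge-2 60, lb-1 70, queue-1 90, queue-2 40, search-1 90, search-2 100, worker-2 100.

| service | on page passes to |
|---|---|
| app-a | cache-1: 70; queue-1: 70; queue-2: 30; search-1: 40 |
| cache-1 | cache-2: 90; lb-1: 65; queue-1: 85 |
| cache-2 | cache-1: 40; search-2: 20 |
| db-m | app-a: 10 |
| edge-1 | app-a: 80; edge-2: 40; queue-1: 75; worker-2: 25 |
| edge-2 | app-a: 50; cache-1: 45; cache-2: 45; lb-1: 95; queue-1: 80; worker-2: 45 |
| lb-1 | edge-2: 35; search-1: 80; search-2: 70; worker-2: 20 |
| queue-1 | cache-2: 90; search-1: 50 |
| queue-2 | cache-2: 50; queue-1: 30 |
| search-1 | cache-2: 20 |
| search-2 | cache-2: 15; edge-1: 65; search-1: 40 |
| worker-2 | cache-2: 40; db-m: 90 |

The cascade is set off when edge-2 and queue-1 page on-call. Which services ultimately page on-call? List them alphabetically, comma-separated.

Round 1 — edge-2, queue-1 page on-call (initial).
  app-a: +50 → 50 < 110
  cache-1: +45 → 45 < 120
  cache-2: +45+90 → 135 ≥ 100
  lb-1: +95 → 95 ≥ 70
  search-1: +50 → 50 < 90
  worker-2: +45 → 45 < 100
Round 2 — cache-2, lb-1 page on-call.
  cache-1: +40 → 85 < 120
  search-1: +80 → 130 ≥ 90
  search-2: +20+70 → 90 < 100
  worker-2: +20 → 65 < 100
Round 3 — search-1 pages on-call.
No further pages.

cache-2, edge-2, lb-1, queue-1, search-1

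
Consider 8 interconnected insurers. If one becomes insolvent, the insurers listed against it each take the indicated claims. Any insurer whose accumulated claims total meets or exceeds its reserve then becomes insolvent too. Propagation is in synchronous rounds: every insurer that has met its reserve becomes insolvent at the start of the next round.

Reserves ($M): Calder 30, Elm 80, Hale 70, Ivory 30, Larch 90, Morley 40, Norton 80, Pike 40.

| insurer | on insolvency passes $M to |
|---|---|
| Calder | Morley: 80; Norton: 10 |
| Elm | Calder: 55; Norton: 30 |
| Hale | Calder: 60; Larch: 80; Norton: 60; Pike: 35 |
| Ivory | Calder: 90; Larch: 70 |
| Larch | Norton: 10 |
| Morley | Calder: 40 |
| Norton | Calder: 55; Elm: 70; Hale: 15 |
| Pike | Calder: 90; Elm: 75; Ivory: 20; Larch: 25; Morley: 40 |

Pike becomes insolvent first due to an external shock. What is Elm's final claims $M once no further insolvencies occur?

75

Round 1 — Pike becomes insolvent (initial).
  Calder: +90 → 90 ≥ 30
  Elm: +75 → 75 < 80
  Ivory: +20 → 20 < 30
  Larch: +25 → 25 < 90
  Morley: +40 → 40 ≥ 40
Round 2 — Calder, Morley become insolvent.
  Norton: +10 → 10 < 80
No further insolvencies.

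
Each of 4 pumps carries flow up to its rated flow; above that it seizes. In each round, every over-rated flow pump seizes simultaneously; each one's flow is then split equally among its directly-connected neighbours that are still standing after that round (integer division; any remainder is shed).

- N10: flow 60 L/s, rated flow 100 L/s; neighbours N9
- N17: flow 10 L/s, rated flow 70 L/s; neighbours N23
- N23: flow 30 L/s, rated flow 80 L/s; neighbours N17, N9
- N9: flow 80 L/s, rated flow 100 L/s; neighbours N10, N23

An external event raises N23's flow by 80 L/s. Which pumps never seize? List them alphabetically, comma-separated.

N17

Round 1 — N23 at 110 > 80. N23 seizes.
  N23 sheds 110 L/s to N17, N9: 55 each.
    N17: 10+55 = 65 ≤ 70
    N9: 80+55 = 135 > 100
Round 2 — N9 seizes.
  N9 sheds 135 L/s to N10: 135 each.
    N10: 60+135 = 195 > 100
Round 3 — N10 seizes.
  N10 sheds 195 L/s: no online neighbours, lost.
No further seizures.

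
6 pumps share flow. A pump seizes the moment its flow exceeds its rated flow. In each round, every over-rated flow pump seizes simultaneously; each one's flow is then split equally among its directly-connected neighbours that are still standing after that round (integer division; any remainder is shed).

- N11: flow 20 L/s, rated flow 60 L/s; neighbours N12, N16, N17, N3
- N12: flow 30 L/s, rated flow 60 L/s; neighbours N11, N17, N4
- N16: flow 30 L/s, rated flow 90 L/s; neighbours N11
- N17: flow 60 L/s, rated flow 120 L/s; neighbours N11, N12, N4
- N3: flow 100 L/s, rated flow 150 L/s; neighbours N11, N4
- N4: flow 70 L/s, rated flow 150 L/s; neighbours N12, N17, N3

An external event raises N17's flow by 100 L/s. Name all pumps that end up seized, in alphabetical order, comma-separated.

Round 1 — N17 at 160 > 120. N17 seizes.
  N17 sheds 160 L/s to N11, N12, N4: 53 each (1 lost).
    N11: 20+53 = 73 > 60
    N12: 30+53 = 83 > 60
    N4: 70+53 = 123 ≤ 150
Round 2 — N11, N12 seize.
  N11 sheds 73 L/s to N16, N3: 36 each (1 lost).
    N16: 30+36 = 66 ≤ 90
    N3: 100+36 = 136 ≤ 150
  N12 sheds 83 L/s to N4: 83 each.
    N4: 123+83 = 206 > 150
Round 3 — N4 seizes.
  N4 sheds 206 L/s to N3: 206 each.
    N3: 136+206 = 342 > 150
Round 4 — N3 seizes.
  N3 sheds 342 L/s: no online neighbours, lost.
No further seizures.

N11, N12, N17, N3, N4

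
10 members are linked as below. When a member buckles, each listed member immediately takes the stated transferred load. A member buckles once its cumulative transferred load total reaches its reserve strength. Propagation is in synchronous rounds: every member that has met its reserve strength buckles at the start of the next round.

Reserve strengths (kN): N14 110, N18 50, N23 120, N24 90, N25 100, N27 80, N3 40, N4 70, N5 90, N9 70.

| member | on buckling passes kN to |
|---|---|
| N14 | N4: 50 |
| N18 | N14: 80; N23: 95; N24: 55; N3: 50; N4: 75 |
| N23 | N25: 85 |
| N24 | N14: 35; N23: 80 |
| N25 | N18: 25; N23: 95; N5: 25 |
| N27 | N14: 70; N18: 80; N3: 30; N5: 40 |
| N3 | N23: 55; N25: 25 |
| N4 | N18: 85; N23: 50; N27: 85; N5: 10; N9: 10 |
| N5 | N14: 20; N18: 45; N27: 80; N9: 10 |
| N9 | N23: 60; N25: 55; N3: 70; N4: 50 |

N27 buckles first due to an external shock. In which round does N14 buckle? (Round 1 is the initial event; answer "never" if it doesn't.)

3

Round 1 — N27 buckles (initial).
  N14: +70 → 70 < 110
  N18: +80 → 80 ≥ 50
  N3: +30 → 30 < 40
  N5: +40 → 40 < 90
Round 2 — N18 buckles.
  N14: +80 → 150 ≥ 110
  N23: +95 → 95 < 120
  N24: +55 → 55 < 90
  N3: +50 → 80 ≥ 40
  N4: +75 → 75 ≥ 70
Round 3 — N14, N3, N4 buckle.
  N23: +55+50 → 200 ≥ 120
  N25: +25 → 25 < 100
  N5: +10 → 50 < 90
  N9: +10 → 10 < 70
Round 4 — N23 buckles.
  N25: +85 → 110 ≥ 100
Round 5 — N25 buckles.
  N5: +25 → 75 < 90
No further bucklings.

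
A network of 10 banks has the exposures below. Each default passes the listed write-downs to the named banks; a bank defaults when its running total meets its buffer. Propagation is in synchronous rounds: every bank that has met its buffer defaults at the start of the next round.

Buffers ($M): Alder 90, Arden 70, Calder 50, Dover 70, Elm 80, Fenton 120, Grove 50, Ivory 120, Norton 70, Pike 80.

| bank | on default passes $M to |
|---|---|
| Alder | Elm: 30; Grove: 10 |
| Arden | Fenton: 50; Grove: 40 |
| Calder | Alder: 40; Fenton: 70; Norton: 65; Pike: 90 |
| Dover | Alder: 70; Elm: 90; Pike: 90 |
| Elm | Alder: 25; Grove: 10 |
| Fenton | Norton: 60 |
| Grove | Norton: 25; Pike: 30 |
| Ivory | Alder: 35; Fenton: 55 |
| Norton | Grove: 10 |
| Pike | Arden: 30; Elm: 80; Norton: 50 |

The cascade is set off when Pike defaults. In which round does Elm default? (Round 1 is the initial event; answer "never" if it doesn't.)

2

Round 1 — Pike defaults (initial).
  Arden: +30 → 30 < 70
  Elm: +80 → 80 ≥ 80
  Norton: +50 → 50 < 70
Round 2 — Elm defaults.
  Alder: +25 → 25 < 90
  Grove: +10 → 10 < 50
No further defaults.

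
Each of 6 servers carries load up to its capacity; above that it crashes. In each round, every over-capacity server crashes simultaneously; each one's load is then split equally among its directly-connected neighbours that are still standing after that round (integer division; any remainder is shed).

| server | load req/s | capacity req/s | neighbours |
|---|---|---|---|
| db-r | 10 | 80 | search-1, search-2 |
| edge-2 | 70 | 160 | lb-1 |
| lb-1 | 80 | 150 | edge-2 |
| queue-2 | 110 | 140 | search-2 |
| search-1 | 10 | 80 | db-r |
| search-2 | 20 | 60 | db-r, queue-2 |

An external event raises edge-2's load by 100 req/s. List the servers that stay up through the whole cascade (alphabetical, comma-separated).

db-r, queue-2, search-1, search-2

Round 1 — edge-2 at 170 > 160. edge-2 crashes.
  edge-2 sheds 170 req/s to lb-1: 170 each.
    lb-1: 80+170 = 250 > 150
Round 2 — lb-1 crashes.
  lb-1 sheds 250 req/s: no online neighbours, lost.
No further crashes.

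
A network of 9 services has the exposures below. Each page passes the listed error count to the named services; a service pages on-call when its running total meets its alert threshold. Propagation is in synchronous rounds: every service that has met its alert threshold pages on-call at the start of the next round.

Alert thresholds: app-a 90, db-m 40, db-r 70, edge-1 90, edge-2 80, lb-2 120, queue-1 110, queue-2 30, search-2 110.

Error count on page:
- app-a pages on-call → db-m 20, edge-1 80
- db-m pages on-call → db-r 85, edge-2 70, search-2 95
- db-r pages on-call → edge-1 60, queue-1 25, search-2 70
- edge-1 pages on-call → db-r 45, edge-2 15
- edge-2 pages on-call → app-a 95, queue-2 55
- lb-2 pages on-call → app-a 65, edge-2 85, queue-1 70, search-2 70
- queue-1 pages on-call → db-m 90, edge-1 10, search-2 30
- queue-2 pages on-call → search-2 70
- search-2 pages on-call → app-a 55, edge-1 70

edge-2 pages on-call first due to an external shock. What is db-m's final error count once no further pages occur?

20

Round 1 — edge-2 pages on-call (initial).
  app-a: +95 → 95 ≥ 90
  queue-2: +55 → 55 ≥ 30
Round 2 — app-a, queue-2 page on-call.
  db-m: +20 → 20 < 40
  edge-1: +80 → 80 < 90
  search-2: +70 → 70 < 110
No further pages.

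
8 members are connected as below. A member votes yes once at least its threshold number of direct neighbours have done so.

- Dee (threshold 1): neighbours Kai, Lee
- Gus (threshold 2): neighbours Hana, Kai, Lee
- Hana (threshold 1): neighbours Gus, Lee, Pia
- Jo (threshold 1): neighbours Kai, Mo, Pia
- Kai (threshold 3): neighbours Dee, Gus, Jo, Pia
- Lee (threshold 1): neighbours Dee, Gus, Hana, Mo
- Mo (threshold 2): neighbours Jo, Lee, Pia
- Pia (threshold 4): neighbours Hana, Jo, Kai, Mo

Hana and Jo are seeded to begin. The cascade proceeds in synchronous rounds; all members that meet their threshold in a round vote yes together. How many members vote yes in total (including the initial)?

Round 1 — Hana, Jo vote yes (initial).
Round 2 — checking thresholds:
  Gus: 1 of 3 neighbours < 2, holds.
  Kai: 1 of 4 neighbours < 3, holds.
  Lee: 1 of 4 neighbours ≥ 1, votes yes.
  Mo: 1 of 3 neighbours < 2, holds.
  Pia: 2 of 4 neighbours < 4, holds.
Round 3 — checking thresholds:
  Dee: 1 of 2 neighbours ≥ 1, votes yes.
  Gus: 2 of 3 neighbours ≥ 2, votes yes.
  Kai: 1 of 4 neighbours < 3, holds.
  Mo: 2 of 3 neighbours ≥ 2, votes yes.
  Pia: 2 of 4 neighbours < 4, holds.
Round 4 — checking thresholds:
  Kai: 3 of 4 neighbours ≥ 3, votes yes.
  Pia: 3 of 4 neighbours < 4, holds.
Round 5 — checking thresholds:
  Pia: 4 of 4 neighbours ≥ 4, votes yes.
Round 6 — no new yes votes; cascade stops.

8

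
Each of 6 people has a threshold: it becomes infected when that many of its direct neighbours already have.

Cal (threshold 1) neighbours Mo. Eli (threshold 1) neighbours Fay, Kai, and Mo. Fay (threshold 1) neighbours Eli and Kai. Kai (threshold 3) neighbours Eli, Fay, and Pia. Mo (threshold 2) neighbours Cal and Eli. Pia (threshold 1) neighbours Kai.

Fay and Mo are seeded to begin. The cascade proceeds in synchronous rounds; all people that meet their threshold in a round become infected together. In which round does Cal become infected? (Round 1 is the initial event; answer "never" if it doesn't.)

Round 1 — Fay, Mo become infected (initial).
Round 2 — checking thresholds:
  Cal: 1 of 1 neighbours ≥ 1, becomes infected.
  Eli: 2 of 3 neighbours ≥ 1, becomes infected.
  Kai: 1 of 3 neighbours < 3, holds.
Round 3 — no new infections; cascade stops.

2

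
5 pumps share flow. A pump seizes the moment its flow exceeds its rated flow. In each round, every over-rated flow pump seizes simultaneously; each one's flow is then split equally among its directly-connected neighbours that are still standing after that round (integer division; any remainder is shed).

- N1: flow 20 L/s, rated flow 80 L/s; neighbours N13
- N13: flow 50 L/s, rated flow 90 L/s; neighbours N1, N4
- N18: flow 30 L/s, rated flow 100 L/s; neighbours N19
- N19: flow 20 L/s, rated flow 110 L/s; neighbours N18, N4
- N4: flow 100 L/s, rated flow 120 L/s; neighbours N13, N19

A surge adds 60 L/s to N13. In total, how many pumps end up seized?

4

Round 1 — N13 at 110 > 90. N13 seizes.
  N13 sheds 110 L/s to N1, N4: 55 each.
    N1: 20+55 = 75 ≤ 80
    N4: 100+55 = 155 > 120
Round 2 — N4 seizes.
  N4 sheds 155 L/s to N19: 155 each.
    N19: 20+155 = 175 > 110
Round 3 — N19 seizes.
  N19 sheds 175 L/s to N18: 175 each.
    N18: 30+175 = 205 > 100
Round 4 — N18 seizes.
  N18 sheds 205 L/s: no online neighbours, lost.
No further seizures.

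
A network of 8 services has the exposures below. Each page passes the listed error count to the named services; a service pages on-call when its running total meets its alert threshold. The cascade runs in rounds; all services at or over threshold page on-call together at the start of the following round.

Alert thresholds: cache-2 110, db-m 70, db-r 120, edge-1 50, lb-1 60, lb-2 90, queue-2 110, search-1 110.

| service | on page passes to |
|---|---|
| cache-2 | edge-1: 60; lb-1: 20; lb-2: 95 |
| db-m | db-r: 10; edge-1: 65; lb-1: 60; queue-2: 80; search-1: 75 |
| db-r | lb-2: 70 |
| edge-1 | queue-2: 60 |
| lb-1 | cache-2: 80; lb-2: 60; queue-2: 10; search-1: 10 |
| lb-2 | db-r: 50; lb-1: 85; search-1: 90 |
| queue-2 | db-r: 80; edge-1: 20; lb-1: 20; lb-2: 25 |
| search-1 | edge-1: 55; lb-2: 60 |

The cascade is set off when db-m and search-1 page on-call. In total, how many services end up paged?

7

Round 1 — db-m, search-1 page on-call (initial).
  db-r: +10 → 10 < 120
  edge-1: +65+55 → 120 ≥ 50
  lb-1: +60 → 60 ≥ 60
  lb-2: +60 → 60 < 90
  queue-2: +80 → 80 < 110
Round 2 — edge-1, lb-1 page on-call.
  cache-2: +80 → 80 < 110
  lb-2: +60 → 120 ≥ 90
  queue-2: +60+10 → 150 ≥ 110
Round 3 — lb-2, queue-2 page on-call.
  db-r: +50+80 → 140 ≥ 120
Round 4 — db-r pages on-call.
No further pages.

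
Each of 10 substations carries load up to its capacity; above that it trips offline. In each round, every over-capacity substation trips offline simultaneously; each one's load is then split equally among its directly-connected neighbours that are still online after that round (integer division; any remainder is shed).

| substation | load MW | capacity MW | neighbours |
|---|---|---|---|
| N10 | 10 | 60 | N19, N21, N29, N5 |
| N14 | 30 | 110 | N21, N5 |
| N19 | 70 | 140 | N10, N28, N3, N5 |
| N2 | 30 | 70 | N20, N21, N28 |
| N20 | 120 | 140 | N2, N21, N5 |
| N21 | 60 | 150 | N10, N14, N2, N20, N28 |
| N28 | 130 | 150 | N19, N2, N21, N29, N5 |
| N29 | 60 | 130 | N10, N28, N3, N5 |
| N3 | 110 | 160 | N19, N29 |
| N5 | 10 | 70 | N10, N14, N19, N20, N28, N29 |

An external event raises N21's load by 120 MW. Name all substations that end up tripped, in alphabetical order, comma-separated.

Round 1 — N21 at 180 > 150. N21 trips offline.
  N21 sheds 180 MW to N10, N14, N2, N20, N28: 36 each.
    N10: 10+36 = 46 ≤ 60
    N14: 30+36 = 66 ≤ 110
    N2: 30+36 = 66 ≤ 70
    N20: 120+36 = 156 > 140
    N28: 130+36 = 166 > 150
Round 2 — N20, N28 trip offline.
  N20 sheds 156 MW to N2, N5: 78 each.
    N2: 66+78 = 144 > 70
    N5: 10+78 = 88 > 70
  N28 sheds 166 MW to N19, N2, N29, N5: 41 each (2 lost).
    N19: 70+41 = 111 ≤ 140
    N2: 144+41 = 185 > 70
    N29: 60+41 = 101 ≤ 130
    N5: 88+41 = 129 > 70
Round 3 — N2, N5 trip offline.
  N2 sheds 185 MW: no online neighbours, lost.
  N5 sheds 129 MW to N10, N14, N19, N29: 32 each (1 lost).
    N10: 46+32 = 78 > 60
    N14: 66+32 = 98 ≤ 110
    N19: 111+32 = 143 > 140
    N29: 101+32 = 133 > 130
Round 4 — N10, N19, N29 trip offline.
  N10 sheds 78 MW: no online neighbours, lost.
  N19 sheds 143 MW to N3: 143 each.
    N3: 110+143 = 253 > 160
  N29 sheds 133 MW to N3: 133 each.
    N3: 253+133 = 386 > 160
Round 5 — N3 trips offline.
  N3 sheds 386 MW: no online neighbours, lost.
No further trips.

N10, N19, N2, N20, N21, N28, N29, N3, N5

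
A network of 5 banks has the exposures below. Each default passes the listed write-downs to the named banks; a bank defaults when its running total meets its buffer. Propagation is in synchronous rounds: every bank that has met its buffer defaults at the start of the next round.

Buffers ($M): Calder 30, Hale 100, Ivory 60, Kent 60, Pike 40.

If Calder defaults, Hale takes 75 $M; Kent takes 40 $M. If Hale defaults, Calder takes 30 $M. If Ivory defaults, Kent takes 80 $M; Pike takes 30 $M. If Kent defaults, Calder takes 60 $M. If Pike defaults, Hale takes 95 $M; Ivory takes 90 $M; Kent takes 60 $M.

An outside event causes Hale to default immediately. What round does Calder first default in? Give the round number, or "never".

Round 1 — Hale defaults (initial).
  Calder: +30 → 30 ≥ 30
Round 2 — Calder defaults.
  Kent: +40 → 40 < 60
No further defaults.

2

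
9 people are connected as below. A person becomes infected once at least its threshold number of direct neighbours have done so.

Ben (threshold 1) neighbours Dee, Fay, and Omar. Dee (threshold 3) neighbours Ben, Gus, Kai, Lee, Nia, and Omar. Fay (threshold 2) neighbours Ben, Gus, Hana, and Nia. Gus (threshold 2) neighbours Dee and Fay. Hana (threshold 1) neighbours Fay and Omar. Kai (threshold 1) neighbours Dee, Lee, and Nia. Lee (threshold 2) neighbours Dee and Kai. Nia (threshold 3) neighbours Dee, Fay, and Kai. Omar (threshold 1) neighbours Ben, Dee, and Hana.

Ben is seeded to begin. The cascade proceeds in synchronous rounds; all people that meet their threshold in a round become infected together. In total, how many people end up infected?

4

Round 1 — Ben becomes infected (initial).
Round 2 — checking thresholds:
  Dee: 1 of 6 neighbours < 3, holds.
  Fay: 1 of 4 neighbours < 2, holds.
  Omar: 1 of 3 neighbours ≥ 1, becomes infected.
Round 3 — checking thresholds:
  Dee: 2 of 6 neighbours < 3, holds.
  Fay: 1 of 4 neighbours < 2, holds.
  Hana: 1 of 2 neighbours ≥ 1, becomes infected.
Round 4 — checking thresholds:
  Dee: 2 of 6 neighbours < 3, holds.
  Fay: 2 of 4 neighbours ≥ 2, becomes infected.
Round 5 — no new infections; cascade stops.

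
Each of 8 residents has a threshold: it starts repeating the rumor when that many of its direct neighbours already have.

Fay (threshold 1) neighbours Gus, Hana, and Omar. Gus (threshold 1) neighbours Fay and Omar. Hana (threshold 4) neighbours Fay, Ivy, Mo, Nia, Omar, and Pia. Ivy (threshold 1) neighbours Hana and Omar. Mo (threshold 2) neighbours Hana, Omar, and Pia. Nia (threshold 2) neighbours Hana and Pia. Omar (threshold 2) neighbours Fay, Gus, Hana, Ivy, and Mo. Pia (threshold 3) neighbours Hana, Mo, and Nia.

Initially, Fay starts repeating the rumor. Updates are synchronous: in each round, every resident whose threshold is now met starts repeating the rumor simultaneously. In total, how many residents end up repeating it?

4

Round 1 — Fay starts repeating the rumor (initial).
Round 2 — checking thresholds:
  Gus: 1 of 2 neighbours ≥ 1, starts repeating the rumor.
  Hana: 1 of 6 neighbours < 4, holds.
  Omar: 1 of 5 neighbours < 2, holds.
Round 3 — checking thresholds:
  Hana: 1 of 6 neighbours < 4, holds.
  Omar: 2 of 5 neighbours ≥ 2, starts repeating the rumor.
Round 4 — checking thresholds:
  Hana: 2 of 6 neighbours < 4, holds.
  Ivy: 1 of 2 neighbours ≥ 1, starts repeating the rumor.
  Mo: 1 of 3 neighbours < 2, holds.
Round 5 — no new spreads; cascade stops.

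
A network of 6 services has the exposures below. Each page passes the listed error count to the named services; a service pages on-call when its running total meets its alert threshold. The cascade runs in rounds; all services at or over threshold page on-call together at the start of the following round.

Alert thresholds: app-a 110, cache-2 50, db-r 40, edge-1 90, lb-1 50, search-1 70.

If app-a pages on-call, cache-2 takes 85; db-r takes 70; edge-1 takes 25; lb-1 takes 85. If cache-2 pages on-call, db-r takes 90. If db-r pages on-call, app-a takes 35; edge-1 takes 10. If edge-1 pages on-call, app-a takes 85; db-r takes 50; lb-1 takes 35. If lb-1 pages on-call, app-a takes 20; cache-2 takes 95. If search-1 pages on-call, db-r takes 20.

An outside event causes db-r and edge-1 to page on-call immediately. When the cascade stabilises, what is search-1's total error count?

Round 1 — db-r, edge-1 page on-call (initial).
  app-a: +35+85 → 120 ≥ 110
  lb-1: +35 → 35 < 50
Round 2 — app-a pages on-call.
  cache-2: +85 → 85 ≥ 50
  lb-1: +85 → 120 ≥ 50
Round 3 — cache-2, lb-1 page on-call.
No further pages.

0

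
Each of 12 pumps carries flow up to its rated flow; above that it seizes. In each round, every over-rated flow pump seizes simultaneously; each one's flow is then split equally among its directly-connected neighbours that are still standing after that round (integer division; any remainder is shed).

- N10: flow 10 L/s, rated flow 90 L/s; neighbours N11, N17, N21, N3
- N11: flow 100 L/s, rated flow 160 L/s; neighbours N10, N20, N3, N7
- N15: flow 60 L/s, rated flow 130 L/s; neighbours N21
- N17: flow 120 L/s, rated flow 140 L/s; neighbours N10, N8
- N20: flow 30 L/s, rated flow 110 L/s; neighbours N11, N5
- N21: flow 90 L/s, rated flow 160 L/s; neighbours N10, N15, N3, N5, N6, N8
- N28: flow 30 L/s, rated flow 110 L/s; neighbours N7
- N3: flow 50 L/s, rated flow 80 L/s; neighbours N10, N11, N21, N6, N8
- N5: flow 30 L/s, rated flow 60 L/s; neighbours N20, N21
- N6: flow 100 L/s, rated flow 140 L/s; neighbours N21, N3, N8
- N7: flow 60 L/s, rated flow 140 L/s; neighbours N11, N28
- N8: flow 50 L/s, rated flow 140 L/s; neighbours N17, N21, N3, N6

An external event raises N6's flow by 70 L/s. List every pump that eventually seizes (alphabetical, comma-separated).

Round 1 — N6 at 170 > 140. N6 seizes.
  N6 sheds 170 L/s to N21, N3, N8: 56 each (2 lost).
    N21: 90+56 = 146 ≤ 160
    N3: 50+56 = 106 > 80
    N8: 50+56 = 106 ≤ 140
Round 2 — N3 seizes.
  N3 sheds 106 L/s to N10, N11, N21, N8: 26 each (2 lost).
    N10: 10+26 = 36 ≤ 90
    N11: 100+26 = 126 ≤ 160
    N21: 146+26 = 172 > 160
    N8: 106+26 = 132 ≤ 140
Round 3 — N21 seizes.
  N21 sheds 172 L/s to N10, N15, N5, N8: 43 each.
    N10: 36+43 = 79 ≤ 90
    N15: 60+43 = 103 ≤ 130
    N5: 30+43 = 73 > 60
    N8: 132+43 = 175 > 140
Round 4 — N5, N8 seize.
  N5 sheds 73 L/s to N20: 73 each.
    N20: 30+73 = 103 ≤ 110
  N8 sheds 175 L/s to N17: 175 each.
    N17: 120+175 = 295 > 140
Round 5 — N17 seizes.
  N17 sheds 295 L/s to N10: 295 each.
    N10: 79+295 = 374 > 90
Round 6 — N10 seizes.
  N10 sheds 374 L/s to N11: 374 each.
    N11: 126+374 = 500 > 160
Round 7 — N11 seizes.
  N11 sheds 500 L/s to N20, N7: 250 each.
    N20: 103+250 = 353 > 110
    N7: 60+250 = 310 > 140
Round 8 — N20, N7 seize.
  N20 sheds 353 L/s: no online neighbours, lost.
  N7 sheds 310 L/s to N28: 310 each.
    N28: 30+310 = 340 > 110
Round 9 — N28 seizes.
  N28 sheds 340 L/s: no online neighbours, lost.
No further seizures.

N10, N11, N17, N20, N21, N28, N3, N5, N6, N7, N8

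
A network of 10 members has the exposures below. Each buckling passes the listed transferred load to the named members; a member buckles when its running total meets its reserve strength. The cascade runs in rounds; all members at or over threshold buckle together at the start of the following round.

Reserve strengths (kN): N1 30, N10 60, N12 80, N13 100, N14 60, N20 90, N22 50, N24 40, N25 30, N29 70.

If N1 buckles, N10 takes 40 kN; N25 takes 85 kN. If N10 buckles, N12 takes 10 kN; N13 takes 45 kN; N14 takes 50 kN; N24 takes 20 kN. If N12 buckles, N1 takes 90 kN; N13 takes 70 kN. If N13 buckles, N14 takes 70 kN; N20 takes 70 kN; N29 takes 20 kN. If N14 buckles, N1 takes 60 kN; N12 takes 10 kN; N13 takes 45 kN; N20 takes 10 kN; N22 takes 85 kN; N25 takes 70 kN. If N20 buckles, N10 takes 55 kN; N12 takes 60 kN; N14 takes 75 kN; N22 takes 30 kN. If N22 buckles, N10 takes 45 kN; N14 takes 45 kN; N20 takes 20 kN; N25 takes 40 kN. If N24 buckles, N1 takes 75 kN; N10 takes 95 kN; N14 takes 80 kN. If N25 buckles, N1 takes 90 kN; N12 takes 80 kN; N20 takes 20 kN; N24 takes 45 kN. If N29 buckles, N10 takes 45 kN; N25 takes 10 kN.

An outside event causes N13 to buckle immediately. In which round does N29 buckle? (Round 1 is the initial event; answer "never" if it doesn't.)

never

Round 1 — N13 buckles (initial).
  N14: +70 → 70 ≥ 60
  N20: +70 → 70 < 90
  N29: +20 → 20 < 70
Round 2 — N14 buckles.
  N1: +60 → 60 ≥ 30
  N12: +10 → 10 < 80
  N20: +10 → 80 < 90
  N22: +85 → 85 ≥ 50
  N25: +70 → 70 ≥ 30
Round 3 — N1, N22, N25 buckle.
  N10: +40+45 → 85 ≥ 60
  N12: +80 → 90 ≥ 80
  N20: +20+20 → 120 ≥ 90
  N24: +45 → 45 ≥ 40
Round 4 — N10, N12, N20, N24 buckle.
No further bucklings.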